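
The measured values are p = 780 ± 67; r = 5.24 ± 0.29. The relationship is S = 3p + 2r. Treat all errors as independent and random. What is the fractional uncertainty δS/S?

0.0855

Absolute uncertainties add in quadrature for a linear combination:
  (3·δp)² = 40400;  (2·δr)² = 0.336
δS = √(40400) = 201
S = 2350, so δS/S = 201/2350 = 0.0855.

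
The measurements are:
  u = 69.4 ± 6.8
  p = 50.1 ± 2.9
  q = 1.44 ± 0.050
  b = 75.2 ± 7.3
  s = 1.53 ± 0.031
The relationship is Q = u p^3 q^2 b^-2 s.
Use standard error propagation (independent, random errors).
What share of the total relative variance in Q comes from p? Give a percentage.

(δQ/Q)² = (1·δu/u)² + (3·δp/p)² + (2·δq/q)² + (-2·δb/b)² + (1·δs/s)²
  u term: (1×0.0980)² = 0.00960
  p term: (3×0.0579)² = 0.0302
  q term: (2×0.0347)² = 0.00482
  b term: (-2×0.0971)² = 0.0377
  s term: (1×0.0203)² = 0.000411
Total = 0.0827. Share from p = 0.0302/0.0827 = 0.365.

36.5%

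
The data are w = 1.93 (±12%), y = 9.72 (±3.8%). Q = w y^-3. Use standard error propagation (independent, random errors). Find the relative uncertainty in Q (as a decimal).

0.166

Since Q is a product/quotient, work with relative uncertainties:
  (1·δw/w)² = (1×0.120)² = 0.0144;  (-3·δy/y)² = (-3×0.0380)² = 0.0130
δQ/Q = √(0.0274) = 0.166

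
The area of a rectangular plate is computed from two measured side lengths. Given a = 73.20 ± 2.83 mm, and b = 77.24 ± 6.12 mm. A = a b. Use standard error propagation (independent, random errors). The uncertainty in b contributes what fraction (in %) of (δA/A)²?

(δA/A)² = (1·δa/a)² + (1·δb/b)²
  a term: (1×0.0387)² = 0.00149
  b term: (1×0.0792)² = 0.00628
Total = 0.00777. Share from b = 0.00628/0.00777 = 0.808.

80.8%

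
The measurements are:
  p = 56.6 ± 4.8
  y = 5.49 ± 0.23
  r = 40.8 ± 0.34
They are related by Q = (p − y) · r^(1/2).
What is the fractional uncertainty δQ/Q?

Let u = p − y = 51.1. δu = √(δp² + δy²) = √(23.0 + 0.0529) = 4.81, so δu/u = 0.0940.
Q is then a monomial in u, r:
δQ/Q = √((δu/u)² + (½·δr/r)²) = √(0.00884 + 1.74e-05) = 0.0941

0.0941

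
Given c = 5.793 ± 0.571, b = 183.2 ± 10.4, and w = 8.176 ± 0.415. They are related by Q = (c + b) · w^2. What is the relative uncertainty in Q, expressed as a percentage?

Let u = c + b = 189.0. δu = √(δc² + δb²) = √(0.326 + 108) = 10.4, so δu/u = 0.0551.
Q is then a monomial in u, w:
δQ/Q = √((δu/u)² + (2·δw/w)²) = √(0.00304 + 0.0103) = 0.116

11.6%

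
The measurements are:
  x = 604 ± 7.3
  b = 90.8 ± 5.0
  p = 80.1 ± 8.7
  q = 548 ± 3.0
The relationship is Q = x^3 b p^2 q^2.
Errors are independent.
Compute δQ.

Q is a product of powers, so relative uncertainties combine in quadrature:
  (3·δx/x)² = (3×0.0121)² = 0.00131;  (1·δb/b)² = (1×0.0551)² = 0.00303;  (2·δp/p)² = (2×0.109)² = 0.0472;  (2·δq/q)² = (2×0.00547)² = 0.000120
δQ/Q = √(0.0517) = 0.227
Q = 3.85e+19, so δQ = 0.227 × 3.85e+19 = 8.76e+18.

8.76e+18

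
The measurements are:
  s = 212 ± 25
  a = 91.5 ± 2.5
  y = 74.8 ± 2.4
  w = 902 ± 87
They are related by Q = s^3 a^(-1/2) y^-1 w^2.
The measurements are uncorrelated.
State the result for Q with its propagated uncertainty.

(1.08 ± 0.438) × 10^10

Products/powers → add relative errors in quadrature, weighted by exponent:
  (3·δs/s)² = (3×0.118)² = 0.125;  (−½·δa/a)² = (-0.5×0.0273)² = 0.000187;  (-1·δy/y)² = (-1×0.0321)² = 0.00103;  (2·δw/w)² = (2×0.0965)² = 0.0372
δQ/Q = √(0.164) = 0.404
Q = 1.08e+10, so δQ = 0.404 × 1.08e+10 = 4.38e+09.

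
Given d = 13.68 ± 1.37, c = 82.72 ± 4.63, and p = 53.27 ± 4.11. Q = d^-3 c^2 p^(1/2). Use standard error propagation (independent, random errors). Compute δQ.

Relative error in a monomial: (δQ/Q)² = Σ (nᵢ · δxᵢ/xᵢ)².
  (-3·δd/d)² = (-3×0.100)² = 0.0903;  (2·δc/c)² = (2×0.0560)² = 0.0125;  (½·δp/p)² = (0.5×0.0772)² = 0.00149
δQ/Q = √(0.104) = 0.323
Q = 19.51, so δQ = 0.323 × 19.51 = 6.30.

6.30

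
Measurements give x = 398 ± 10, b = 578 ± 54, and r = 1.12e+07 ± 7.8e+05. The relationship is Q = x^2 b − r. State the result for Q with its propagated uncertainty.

(8.04 ± 0.974) × 10^7

Let p = x^2·b = 9.16e+07. δp/p = √((2·δx/x)² + (1·δb/b)²) = √(0.00253 + 0.00873) = 0.106, so δp = 9.71e+06.
Q = p − r: δQ = √(δp² + δr²) = √(9.43e+13 + 6.08e+11) = 9.74e+06
Q = 8.04e+07.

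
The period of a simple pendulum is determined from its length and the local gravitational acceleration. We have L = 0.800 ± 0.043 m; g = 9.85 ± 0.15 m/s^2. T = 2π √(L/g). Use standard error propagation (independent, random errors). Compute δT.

0.0500 s

Since T is a product/quotient, work with relative uncertainties:
  (½·δL/L)² = (0.5×0.0537)² = 0.000722;  (−½·δg/g)² = (-0.5×0.0152)² = 5.8e-05
δT/T = √(0.000780) = 0.0279
T = 1.79 s, so δT = 0.0279 × 1.79 = 0.0500 s.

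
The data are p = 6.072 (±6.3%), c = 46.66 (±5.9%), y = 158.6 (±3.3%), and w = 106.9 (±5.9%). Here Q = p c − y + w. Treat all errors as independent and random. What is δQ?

Let h = p·c = 283.3. δh/h = √((1·δp/p)² + (1·δc/c)²) = √(0.00397 + 0.00348) = 0.0863, so δh = 24.5.
Q = h − y + w: δQ = √(δh² + δy² + δw²) = √(598 + 27.4 + 39.8) = 25.8

25.8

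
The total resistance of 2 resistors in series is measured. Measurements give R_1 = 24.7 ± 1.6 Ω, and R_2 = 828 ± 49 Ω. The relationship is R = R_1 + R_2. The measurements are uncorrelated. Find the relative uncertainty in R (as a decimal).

0.0575

R is a linear combination, so absolute uncertainties add in quadrature:
  (δR_1)² = 2.56;  (δR_2)² = 2400
δR = √(2400) = 49.0 Ω
R = 853 Ω, so δR/R = 49.0/853 = 0.0575.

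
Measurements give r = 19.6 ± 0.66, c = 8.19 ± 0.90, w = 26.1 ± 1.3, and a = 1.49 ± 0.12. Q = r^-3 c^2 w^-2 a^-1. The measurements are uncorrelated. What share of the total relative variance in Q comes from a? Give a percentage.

8.66%

(δQ/Q)² = (-3·δr/r)² + (2·δc/c)² + (-2·δw/w)² + (-1·δa/a)²
  r term: (-3×0.0337)² = 0.0102
  c term: (2×0.110)² = 0.0483
  w term: (-2×0.0498)² = 0.00992
  a term: (-1×0.0805)² = 0.00649
Total = 0.0749. Share from a = 0.00649/0.0749 = 0.0866.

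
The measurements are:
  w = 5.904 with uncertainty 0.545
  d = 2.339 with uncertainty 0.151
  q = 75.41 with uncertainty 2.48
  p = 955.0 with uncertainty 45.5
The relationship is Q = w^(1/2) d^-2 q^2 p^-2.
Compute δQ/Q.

Each factor contributes (exponent × relative error)² to (δQ/Q)²:
  (½·δw/w)² = (0.5×0.0923)² = 0.00213;  (-2·δd/d)² = (-2×0.0646)² = 0.0167;  (2·δq/q)² = (2×0.0329)² = 0.00433;  (-2·δp/p)² = (-2×0.0476)² = 0.00908
δQ/Q = √(0.0322) = 0.179

0.179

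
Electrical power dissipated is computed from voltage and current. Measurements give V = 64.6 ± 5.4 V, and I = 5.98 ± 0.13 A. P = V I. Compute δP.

Products/powers → add relative errors in quadrature, weighted by exponent:
  (1·δV/V)² = (1×0.0836)² = 0.00699;  (1·δI/I)² = (1×0.0217)² = 0.000473
δP/P = √(0.00746) = 0.0864
P = 386 W, so δP = 0.0864 × 386 = 33.4 W.

33.4 W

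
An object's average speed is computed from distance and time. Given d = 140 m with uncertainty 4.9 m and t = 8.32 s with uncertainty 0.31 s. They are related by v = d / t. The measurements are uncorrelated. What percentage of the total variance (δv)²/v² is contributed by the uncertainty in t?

53.1%

(δv/v)² = (1·δd/d)² + (-1·δt/t)²
  d term: (1×0.0350)² = 0.00123
  t term: (-1×0.0373)² = 0.00139
Total = 0.00261. Share from t = 0.00139/0.00261 = 0.531.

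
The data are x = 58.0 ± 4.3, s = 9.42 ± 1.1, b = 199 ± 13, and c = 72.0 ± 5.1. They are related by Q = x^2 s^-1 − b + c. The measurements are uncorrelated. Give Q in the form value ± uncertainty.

230 ± 68.8

Let p = x^2·s^-1 = 357. δp/p = √((2·δx/x)² + (-1·δs/s)²) = √(0.0220 + 0.0136) = 0.189, so δp = 67.4.
Q = p − b + c: δQ = √(δp² + δb² + δc²) = √(4540 + 169 + 26.0) = 68.8
Q = 230.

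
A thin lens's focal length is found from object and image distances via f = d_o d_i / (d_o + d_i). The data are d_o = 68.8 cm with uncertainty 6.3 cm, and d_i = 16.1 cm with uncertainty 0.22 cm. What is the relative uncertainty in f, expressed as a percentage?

∂f/∂d_o = (d_i/(d_o+d_i))² = 0.0360;  ∂f/∂d_i = (d_o/(d_o+d_i))² = 0.657
δf = √((∂f/∂d_o · δd_o)² + (∂f/∂d_i · δd_i)²) = √(0.0513 + 0.0209) = 0.269 cm
f = 13.0 cm, so δf/f = 0.269/13.0 = 0.0206.

2.06%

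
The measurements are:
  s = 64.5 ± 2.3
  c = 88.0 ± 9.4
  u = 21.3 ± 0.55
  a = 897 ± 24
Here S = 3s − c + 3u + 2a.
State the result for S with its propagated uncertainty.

1960 ± 49.4

Absolute uncertainties add in quadrature for a linear combination:
  (3·δs)² = 47.6;  (δc)² = 88.4;  (3·δu)² = 2.72;  (2·δa)² = 2300
δS = √(2440) = 49.4
S = 1960.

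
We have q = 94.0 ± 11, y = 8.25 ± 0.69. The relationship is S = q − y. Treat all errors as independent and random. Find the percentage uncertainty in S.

Each term contributes (cᵢ δxᵢ)² to (δS)²:
  (δq)² = 121;  (δy)² = 0.476
δS = √(121) = 11.0
S = 85.8, so δS/S = 11.0/85.8 = 0.129.

12.9%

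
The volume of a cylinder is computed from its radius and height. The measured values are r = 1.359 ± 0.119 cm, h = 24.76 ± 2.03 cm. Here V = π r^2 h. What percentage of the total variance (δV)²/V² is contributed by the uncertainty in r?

(δV/V)² = (2·δr/r)² + (1·δh/h)²
  r term: (2×0.0876)² = 0.0307
  h term: (1×0.0820)² = 0.00672
Total = 0.0374. Share from r = 0.0307/0.0374 = 0.820.

82.0%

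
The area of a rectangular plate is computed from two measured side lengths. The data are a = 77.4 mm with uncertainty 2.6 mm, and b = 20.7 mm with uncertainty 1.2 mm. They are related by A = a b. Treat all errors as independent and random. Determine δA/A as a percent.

For a monomial A ∝ a, b, fractional errors add in quadrature:
  (1·δa/a)² = (1×0.0336)² = 0.00113;  (1·δb/b)² = (1×0.0580)² = 0.00336
δA/A = √(0.00449) = 0.0670

6.70%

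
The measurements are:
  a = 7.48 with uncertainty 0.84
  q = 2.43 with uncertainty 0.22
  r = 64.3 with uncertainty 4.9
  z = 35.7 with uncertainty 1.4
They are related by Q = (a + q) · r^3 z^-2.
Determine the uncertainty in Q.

Let u = a + q = 9.91. δu = √(δa² + δq²) = √(0.706 + 0.0484) = 0.868, so δu/u = 0.0876.
Q is then a monomial in u, r, z:
δQ/Q = √((δu/u)² + (3·δr/r)² + (-2·δz/z)²) = √(0.00768 + 0.0523 + 0.00615) = 0.257
Q = 2070, so δQ = 0.257 × 2070 = 531.

531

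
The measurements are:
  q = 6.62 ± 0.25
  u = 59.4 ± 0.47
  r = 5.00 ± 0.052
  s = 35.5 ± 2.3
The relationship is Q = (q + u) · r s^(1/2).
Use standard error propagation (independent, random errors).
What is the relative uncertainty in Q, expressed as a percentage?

Let w = q + u = 66.0. δw = √(δq² + δu²) = √(0.0625 + 0.221) = 0.532, so δw/w = 0.00806.
Q is then a monomial in w, r, s:
δQ/Q = √((δw/w)² + (1·δr/r)² + (½·δs/s)²) = √(6.5e-05 + 0.000108 + 0.00105) = 0.0350

3.50%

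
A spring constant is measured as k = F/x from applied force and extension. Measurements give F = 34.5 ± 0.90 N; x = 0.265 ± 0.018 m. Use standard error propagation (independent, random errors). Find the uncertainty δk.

For a monomial k ∝ F, x^-1, fractional errors add in quadrature:
  (1·δF/F)² = (1×0.0261)² = 0.000681;  (-1·δx/x)² = (-1×0.0679)² = 0.00461
δk/k = √(0.00529) = 0.0728
k = 130 N/m, so δk = 0.0728 × 130 = 9.47 N/m.

9.47 N/m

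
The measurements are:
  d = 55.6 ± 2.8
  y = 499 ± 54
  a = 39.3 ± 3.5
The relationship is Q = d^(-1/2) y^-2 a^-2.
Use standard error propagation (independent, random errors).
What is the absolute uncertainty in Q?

9.81e-11

Since Q is a product/quotient, work with relative uncertainties:
  (−½·δd/d)² = (-0.5×0.0504)² = 0.000634;  (-2·δy/y)² = (-2×0.108)² = 0.0468;  (-2·δa/a)² = (-2×0.0891)² = 0.0317
δQ/Q = √(0.0792) = 0.281
Q = 3.49e-10, so δQ = 0.281 × 3.49e-10 = 9.81e-11.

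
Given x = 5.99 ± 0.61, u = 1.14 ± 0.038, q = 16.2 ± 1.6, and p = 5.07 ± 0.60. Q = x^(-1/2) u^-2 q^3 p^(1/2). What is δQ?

944

Q is a product of powers, so relative uncertainties combine in quadrature:
  (−½·δx/x)² = (-0.5×0.102)² = 0.00259;  (-2·δu/u)² = (-2×0.0333)² = 0.00444;  (3·δq/q)² = (3×0.0988)² = 0.0878;  (½·δp/p)² = (0.5×0.118)² = 0.00350
δQ/Q = √(0.0983) = 0.314
Q = 3010, so δQ = 0.314 × 3010 = 944.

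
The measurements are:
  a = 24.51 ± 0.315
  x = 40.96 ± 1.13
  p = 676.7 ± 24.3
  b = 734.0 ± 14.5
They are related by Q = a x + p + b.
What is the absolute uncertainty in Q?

41.6

Let w = a·x = 1004. δw/w = √((1·δa/a)² + (1·δx/x)²) = √(0.000165 + 0.000761) = 0.0304, so δw = 30.6.
Q = w + p + b: δQ = √(δw² + δp² + δb²) = √(934 + 590 + 210) = 41.6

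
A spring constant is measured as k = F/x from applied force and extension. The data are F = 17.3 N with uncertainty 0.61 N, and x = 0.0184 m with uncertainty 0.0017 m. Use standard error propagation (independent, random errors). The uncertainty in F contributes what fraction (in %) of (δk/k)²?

12.7%

(δk/k)² = (1·δF/F)² + (-1·δx/x)²
  F term: (1×0.0353)² = 0.00124
  x term: (-1×0.0924)² = 0.00854
Total = 0.00978. Share from F = 0.00124/0.00978 = 0.127.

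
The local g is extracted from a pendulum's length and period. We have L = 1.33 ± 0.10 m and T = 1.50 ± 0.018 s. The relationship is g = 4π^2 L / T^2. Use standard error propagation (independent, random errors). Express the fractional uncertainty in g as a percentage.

Relative error in a monomial: (δg/g)² = Σ (nᵢ · δxᵢ/xᵢ)².
  (1·δL/L)² = (1×0.0752)² = 0.00565;  (-2·δT/T)² = (-2×0.0120)² = 0.000576
δg/g = √(0.00623) = 0.0789

7.89%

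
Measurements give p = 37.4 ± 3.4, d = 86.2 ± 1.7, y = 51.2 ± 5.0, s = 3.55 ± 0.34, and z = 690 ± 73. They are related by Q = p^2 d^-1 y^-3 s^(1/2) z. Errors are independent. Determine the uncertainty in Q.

Relative error in a monomial: (δQ/Q)² = Σ (nᵢ · δxᵢ/xᵢ)².
  (2·δp/p)² = (2×0.0909)² = 0.0331;  (-1·δd/d)² = (-1×0.0197)² = 0.000389;  (-3·δy/y)² = (-3×0.0977)² = 0.0858;  (½·δs/s)² = (0.5×0.0958)² = 0.00229;  (1·δz/z)² = (1×0.106)² = 0.0112
δQ/Q = √(0.133) = 0.364
Q = 0.157, so δQ = 0.364 × 0.157 = 0.0573.

0.0573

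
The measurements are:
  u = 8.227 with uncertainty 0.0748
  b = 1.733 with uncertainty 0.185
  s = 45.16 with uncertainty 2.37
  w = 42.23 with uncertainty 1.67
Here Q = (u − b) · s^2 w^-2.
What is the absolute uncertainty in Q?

Let h = u − b = 6.494. δh = √(δu² + δb²) = √(0.00560 + 0.0342) = 0.200, so δh/h = 0.0307.
Q is then a monomial in h, s, w:
δQ/Q = √((δh/h)² + (2·δs/s)² + (-2·δw/w)²) = √(0.000944 + 0.0110 + 0.00626) = 0.135
Q = 7.426, so δQ = 0.135 × 7.426 = 1.00.

1.00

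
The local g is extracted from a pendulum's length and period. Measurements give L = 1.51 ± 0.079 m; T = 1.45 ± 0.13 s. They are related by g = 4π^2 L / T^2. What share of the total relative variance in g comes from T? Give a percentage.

(δg/g)² = (1·δL/L)² + (-2·δT/T)²
  L term: (1×0.0523)² = 0.00274
  T term: (-2×0.0897)² = 0.0322
Total = 0.0349. Share from T = 0.0322/0.0349 = 0.922.

92.2%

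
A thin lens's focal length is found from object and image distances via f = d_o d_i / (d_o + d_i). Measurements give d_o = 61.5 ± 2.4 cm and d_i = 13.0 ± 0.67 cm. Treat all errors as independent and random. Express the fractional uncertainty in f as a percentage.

∂f/∂d_o = (d_i/(d_o+d_i))² = 0.0304;  ∂f/∂d_i = (d_o/(d_o+d_i))² = 0.681
δf = √((∂f/∂d_o · δd_o)² + (∂f/∂d_i · δd_i)²) = √(0.00534 + 0.208) = 0.462 cm
f = 10.7 cm, so δf/f = 0.462/10.7 = 0.0431.

4.31%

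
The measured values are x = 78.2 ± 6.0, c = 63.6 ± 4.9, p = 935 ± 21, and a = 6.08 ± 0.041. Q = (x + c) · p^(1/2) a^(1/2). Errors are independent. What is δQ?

597

Let u = x + c = 142. δu = √(δx² + δc²) = √(36.0 + 24.0) = 7.75, so δu/u = 0.0546.
Q is then a monomial in u, p, a:
δQ/Q = √((δu/u)² + (½·δp/p)² + (½·δa/a)²) = √(0.00298 + 0.000126 + 1.14e-05) = 0.0559
Q = 10700, so δQ = 0.0559 × 10700 = 597.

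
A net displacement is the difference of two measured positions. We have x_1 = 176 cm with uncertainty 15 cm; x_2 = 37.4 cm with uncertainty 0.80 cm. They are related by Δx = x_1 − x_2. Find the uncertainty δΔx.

15.0 cm

Absolute uncertainties add in quadrature for a linear combination:
  (δx_1)² = 225;  (δx_2)² = 0.640
δΔx = √(226) = 15.0 cm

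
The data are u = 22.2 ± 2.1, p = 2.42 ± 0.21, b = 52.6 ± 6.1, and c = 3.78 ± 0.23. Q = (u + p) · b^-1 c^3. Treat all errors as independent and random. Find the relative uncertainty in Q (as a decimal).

0.233

Let w = u + p = 24.6. δw = √(δu² + δp²) = √(4.41 + 0.0441) = 2.11, so δw/w = 0.0857.
Q is then a monomial in w, b, c:
δQ/Q = √((δw/w)² + (-1·δb/b)² + (3·δc/c)²) = √(0.00735 + 0.0134 + 0.0333) = 0.233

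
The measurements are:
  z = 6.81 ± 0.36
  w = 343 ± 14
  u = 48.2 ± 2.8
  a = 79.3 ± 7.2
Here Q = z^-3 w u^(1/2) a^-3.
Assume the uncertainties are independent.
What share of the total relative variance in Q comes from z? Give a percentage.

24.7%

(δQ/Q)² = (-3·δz/z)² + (1·δw/w)² + (½·δu/u)² + (-3·δa/a)²
  z term: (-3×0.0529)² = 0.0252
  w term: (1×0.0408)² = 0.00167
  u term: (0.5×0.0581)² = 0.000844
  a term: (-3×0.0908)² = 0.0742
Total = 0.102. Share from z = 0.0252/0.102 = 0.247.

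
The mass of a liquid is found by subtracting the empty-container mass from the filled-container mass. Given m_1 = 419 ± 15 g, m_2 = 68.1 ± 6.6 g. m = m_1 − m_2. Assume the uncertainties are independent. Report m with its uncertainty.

351 ± 16.4 g

Sums and differences: (δm)² = Σ (cᵢ δxᵢ)².
  (δm_1)² = 225;  (δm_2)² = 43.6
δm = √(269) = 16.4 g
m = 351 g.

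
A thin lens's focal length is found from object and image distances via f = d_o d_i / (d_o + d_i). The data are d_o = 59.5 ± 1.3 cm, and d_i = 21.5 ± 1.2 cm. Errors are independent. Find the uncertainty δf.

∂f/∂d_o = (d_i/(d_o+d_i))² = 0.0705;  ∂f/∂d_i = (d_o/(d_o+d_i))² = 0.540
δf = √((∂f/∂d_o · δd_o)² + (∂f/∂d_i · δd_i)²) = √(0.00839 + 0.419) = 0.654 cm

0.654 cm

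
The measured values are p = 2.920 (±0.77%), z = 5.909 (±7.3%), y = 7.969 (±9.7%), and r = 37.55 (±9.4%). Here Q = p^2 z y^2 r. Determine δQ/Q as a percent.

22.8%

Since Q is a product/quotient, work with relative uncertainties:
  (2·δp/p)² = (2×0.00770)² = 0.000237;  (1·δz/z)² = (1×0.0730)² = 0.00533;  (2·δy/y)² = (2×0.0970)² = 0.0376;  (1·δr/r)² = (1×0.0940)² = 0.00884
δQ/Q = √(0.0520) = 0.228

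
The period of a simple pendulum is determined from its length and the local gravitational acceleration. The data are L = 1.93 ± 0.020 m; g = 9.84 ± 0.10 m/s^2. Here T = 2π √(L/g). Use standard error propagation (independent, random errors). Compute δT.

T is a product of powers, so relative uncertainties combine in quadrature:
  (½·δL/L)² = (0.5×0.0104)² = 2.68e-05;  (−½·δg/g)² = (-0.5×0.0102)² = 2.58e-05
δT/T = √(5.27e-05) = 0.00726
T = 2.78 s, so δT = 0.00726 × 2.78 = 0.0202 s.

0.0202 s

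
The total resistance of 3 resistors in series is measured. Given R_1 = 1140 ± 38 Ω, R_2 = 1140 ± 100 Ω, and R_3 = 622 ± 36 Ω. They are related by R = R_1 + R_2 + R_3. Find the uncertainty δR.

113 Ω

Sums and differences: (δR)² = Σ (cᵢ δxᵢ)².
  (δR_1)² = 1440;  (δR_2)² = 10000;  (δR_3)² = 1300
δR = √(12700) = 113 Ω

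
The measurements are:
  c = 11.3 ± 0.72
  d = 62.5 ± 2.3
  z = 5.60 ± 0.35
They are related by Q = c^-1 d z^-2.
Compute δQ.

0.0256

Q is a product of powers, so relative uncertainties combine in quadrature:
  (-1·δc/c)² = (-1×0.0637)² = 0.00406;  (1·δd/d)² = (1×0.0368)² = 0.00135;  (-2·δz/z)² = (-2×0.0625)² = 0.0156
δQ/Q = √(0.0210) = 0.145
Q = 0.176, so δQ = 0.145 × 0.176 = 0.0256.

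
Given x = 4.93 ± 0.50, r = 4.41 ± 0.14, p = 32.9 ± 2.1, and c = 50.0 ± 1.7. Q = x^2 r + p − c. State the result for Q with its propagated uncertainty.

90.1 ± 22.2

Let w = x^2·r = 107. δw/w = √((2·δx/x)² + (1·δr/r)²) = √(0.0411 + 0.00101) = 0.205, so δw = 22.0.
Q = w + p − c: δQ = √(δw² + δp² + δc²) = √(484 + 4.41 + 2.89) = 22.2
Q = 90.1.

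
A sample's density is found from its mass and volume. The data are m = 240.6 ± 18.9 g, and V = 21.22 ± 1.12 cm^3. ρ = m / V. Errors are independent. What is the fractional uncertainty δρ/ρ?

0.0946

Products/powers → add relative errors in quadrature, weighted by exponent:
  (1·δm/m)² = (1×0.0786)² = 0.00617;  (-1·δV/V)² = (-1×0.0528)² = 0.00279
δρ/ρ = √(0.00896) = 0.0946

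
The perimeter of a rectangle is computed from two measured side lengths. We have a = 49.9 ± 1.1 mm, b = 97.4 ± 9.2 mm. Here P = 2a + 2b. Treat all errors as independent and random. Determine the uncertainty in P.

18.5 mm

For a sum/difference, combine absolute errors in quadrature:
  (2·δa)² = 4.84;  (2·δb)² = 339
δP = √(343) = 18.5 mm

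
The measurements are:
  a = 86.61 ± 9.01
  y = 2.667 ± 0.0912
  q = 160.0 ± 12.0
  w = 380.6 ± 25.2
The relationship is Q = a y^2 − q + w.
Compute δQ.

81.6

Let p = a·y^2 = 616.0. δp/p = √((1·δa/a)² + (2·δy/y)²) = √(0.0108 + 0.00468) = 0.124, so δp = 76.7.
Q = p − q + w: δQ = √(δp² + δq² + δw²) = √(5880 + 144 + 635) = 81.6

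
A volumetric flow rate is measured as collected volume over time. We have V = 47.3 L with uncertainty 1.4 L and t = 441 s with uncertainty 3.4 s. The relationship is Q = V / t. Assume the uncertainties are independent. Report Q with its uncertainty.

0.107 ± 0.00328 L/s

Since Q is a product/quotient, work with relative uncertainties:
  (1·δV/V)² = (1×0.0296)² = 0.000876;  (-1·δt/t)² = (-1×0.00771)² = 5.94e-05
δQ/Q = √(0.000936) = 0.0306
Q = 0.107 L/s, so δQ = 0.0306 × 0.107 = 0.00328 L/s.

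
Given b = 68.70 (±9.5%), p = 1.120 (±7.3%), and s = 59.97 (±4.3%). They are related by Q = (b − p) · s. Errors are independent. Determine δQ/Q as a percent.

Let u = b − p = 67.58. δu = √(δb² + δp²) = √(42.6 + 0.00668) = 6.53, so δu/u = 0.0966.
Q is then a monomial in u, s:
δQ/Q = √((δu/u)² + (1·δs/s)²) = √(0.00933 + 0.00185) = 0.106

10.6%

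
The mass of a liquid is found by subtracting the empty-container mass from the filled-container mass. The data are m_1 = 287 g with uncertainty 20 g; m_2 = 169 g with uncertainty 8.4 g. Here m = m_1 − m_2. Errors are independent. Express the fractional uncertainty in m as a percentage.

18.4%

For a sum/difference, combine absolute errors in quadrature:
  (δm_1)² = 400;  (δm_2)² = 70.6
δm = √(471) = 21.7 g
m = 118 g, so δm/m = 21.7/118 = 0.184.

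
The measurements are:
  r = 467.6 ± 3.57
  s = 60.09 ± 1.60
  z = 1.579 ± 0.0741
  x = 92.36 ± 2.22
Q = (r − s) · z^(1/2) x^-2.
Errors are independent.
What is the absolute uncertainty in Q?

Let u = r − s = 407.5. δu = √(δr² + δs²) = √(12.7 + 2.56) = 3.91, so δu/u = 0.00960.
Q is then a monomial in u, z, x:
δQ/Q = √((δu/u)² + (½·δz/z)² + (-2·δx/x)²) = √(9.22e-05 + 0.000551 + 0.00231) = 0.0543
Q = 0.06003, so δQ = 0.0543 × 0.06003 = 0.00326.

0.00326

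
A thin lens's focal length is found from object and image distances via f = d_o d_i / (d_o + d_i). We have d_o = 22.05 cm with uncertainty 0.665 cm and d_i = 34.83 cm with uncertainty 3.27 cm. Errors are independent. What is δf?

∂f/∂d_o = (d_i/(d_o+d_i))² = 0.375;  ∂f/∂d_i = (d_o/(d_o+d_i))² = 0.150
δf = √((∂f/∂d_o · δd_o)² + (∂f/∂d_i · δd_i)²) = √(0.0622 + 0.241) = 0.551 cm

0.551 cm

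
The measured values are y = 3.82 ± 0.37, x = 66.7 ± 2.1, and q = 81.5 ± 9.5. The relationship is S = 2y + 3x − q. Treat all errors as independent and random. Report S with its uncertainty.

Sums and differences: (δS)² = Σ (cᵢ δxᵢ)².
  (2·δy)² = 0.548;  (3·δx)² = 39.7;  (δq)² = 90.2
δS = √(130) = 11.4
S = 126.

126 ± 11.4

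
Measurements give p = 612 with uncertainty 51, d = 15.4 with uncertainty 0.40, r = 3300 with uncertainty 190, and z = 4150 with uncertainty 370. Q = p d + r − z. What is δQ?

922

Let w = p·d = 9420. δw/w = √((1·δp/p)² + (1·δd/d)²) = √(0.00694 + 0.000675) = 0.0873, so δw = 823.
Q = w + r − z: δQ = √(δw² + δr² + δz²) = √(6.77e+05 + 36100 + 1.37e+05) = 922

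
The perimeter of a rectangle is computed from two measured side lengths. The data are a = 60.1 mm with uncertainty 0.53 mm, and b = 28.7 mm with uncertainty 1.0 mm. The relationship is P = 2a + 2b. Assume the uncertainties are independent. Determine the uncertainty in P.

Each term contributes (cᵢ δxᵢ)² to (δP)²:
  (2·δa)² = 1.12;  (2·δb)² = 4.00
δP = √(5.12) = 2.26 mm

2.26 mm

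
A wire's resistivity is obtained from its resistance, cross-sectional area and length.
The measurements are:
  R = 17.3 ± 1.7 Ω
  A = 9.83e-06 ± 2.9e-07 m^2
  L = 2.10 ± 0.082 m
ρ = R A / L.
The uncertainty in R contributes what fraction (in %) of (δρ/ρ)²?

(δρ/ρ)² = (1·δR/R)² + (1·δA/A)² + (-1·δL/L)²
  R term: (1×0.0983)² = 0.00966
  A term: (1×0.0295)² = 0.000870
  L term: (-1×0.0390)² = 0.00152
Total = 0.0121. Share from R = 0.00966/0.0121 = 0.801.

80.1%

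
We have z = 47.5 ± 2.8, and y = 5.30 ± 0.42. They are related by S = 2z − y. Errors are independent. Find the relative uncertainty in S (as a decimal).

0.0626

Each term contributes (cᵢ δxᵢ)² to (δS)²:
  (2·δz)² = 31.4;  (δy)² = 0.176
δS = √(31.5) = 5.62
S = 89.7, so δS/S = 5.62/89.7 = 0.0626.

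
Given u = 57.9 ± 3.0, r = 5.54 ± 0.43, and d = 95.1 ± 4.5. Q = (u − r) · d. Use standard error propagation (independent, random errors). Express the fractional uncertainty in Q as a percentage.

Let w = u − r = 52.4. δw = √(δu² + δr²) = √(9.00 + 0.185) = 3.03, so δw/w = 0.0579.
Q is then a monomial in w, d:
δQ/Q = √((δw/w)² + (1·δd/d)²) = √(0.00335 + 0.00224) = 0.0748

7.48%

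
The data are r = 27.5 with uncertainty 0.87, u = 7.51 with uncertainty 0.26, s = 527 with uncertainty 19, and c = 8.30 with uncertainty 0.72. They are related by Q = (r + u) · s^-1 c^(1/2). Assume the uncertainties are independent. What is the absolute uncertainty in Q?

Let w = r + u = 35.0. δw = √(δr² + δu²) = √(0.757 + 0.0676) = 0.908, so δw/w = 0.0259.
Q is then a monomial in w, s, c:
δQ/Q = √((δw/w)² + (-1·δs/s)² + (½·δc/c)²) = √(0.000673 + 0.00130 + 0.00188) = 0.0621
Q = 0.191, so δQ = 0.0621 × 0.191 = 0.0119.

0.0119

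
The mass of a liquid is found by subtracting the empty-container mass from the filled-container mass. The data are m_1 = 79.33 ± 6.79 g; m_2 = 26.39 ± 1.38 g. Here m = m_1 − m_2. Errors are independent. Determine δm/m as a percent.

13.1%

m is a linear combination, so absolute uncertainties add in quadrature:
  (δm_1)² = 46.1;  (δm_2)² = 1.90
δm = √(48.0) = 6.93 g
m = 52.94 g, so δm/m = 6.93/52.94 = 0.131.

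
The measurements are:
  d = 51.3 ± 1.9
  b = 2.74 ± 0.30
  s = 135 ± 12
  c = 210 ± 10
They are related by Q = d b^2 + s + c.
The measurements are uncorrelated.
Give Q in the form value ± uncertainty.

Let p = d·b^2 = 385. δp/p = √((1·δd/d)² + (2·δb/b)²) = √(0.00137 + 0.0480) = 0.222, so δp = 85.5.
Q = p + s + c: δQ = √(δp² + δs² + δc²) = √(7320 + 144 + 100) = 86.9
Q = 730.

730 ± 86.9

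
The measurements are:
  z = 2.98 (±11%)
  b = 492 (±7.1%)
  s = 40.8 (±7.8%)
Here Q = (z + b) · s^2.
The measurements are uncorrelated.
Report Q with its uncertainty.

Let u = z + b = 495. δu = √(δz² + δb²) = √(0.107 + 1220) = 34.9, so δu/u = 0.0706.
Q is then a monomial in u, s:
δQ/Q = √((δu/u)² + (2·δs/s)²) = √(0.00498 + 0.0243) = 0.171
Q = 8.24e+05, so δQ = 0.171 × 8.24e+05 = 1.41e+05.

(8.24 ± 1.41) × 10^5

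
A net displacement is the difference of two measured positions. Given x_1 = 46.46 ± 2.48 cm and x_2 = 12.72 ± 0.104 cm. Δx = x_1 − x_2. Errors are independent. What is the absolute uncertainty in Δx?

2.48 cm

Sums and differences: (δΔx)² = Σ (cᵢ δxᵢ)².
  (δx_1)² = 6.15;  (δx_2)² = 0.0108
δΔx = √(6.16) = 2.48 cm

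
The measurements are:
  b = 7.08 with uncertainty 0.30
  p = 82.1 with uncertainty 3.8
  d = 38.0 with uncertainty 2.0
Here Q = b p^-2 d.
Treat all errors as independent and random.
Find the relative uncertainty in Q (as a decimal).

0.115

Relative error in a monomial: (δQ/Q)² = Σ (nᵢ · δxᵢ/xᵢ)².
  (1·δb/b)² = (1×0.0424)² = 0.00180;  (-2·δp/p)² = (-2×0.0463)² = 0.00857;  (1·δd/d)² = (1×0.0526)² = 0.00277
δQ/Q = √(0.0131) = 0.115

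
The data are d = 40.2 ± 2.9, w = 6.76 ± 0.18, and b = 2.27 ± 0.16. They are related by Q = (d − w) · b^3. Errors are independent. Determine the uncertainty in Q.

Let u = d − w = 33.4. δu = √(δd² + δw²) = √(8.41 + 0.0324) = 2.91, so δu/u = 0.0869.
Q is then a monomial in u, b:
δQ/Q = √((δu/u)² + (3·δb/b)²) = √(0.00755 + 0.0447) = 0.229
Q = 391, so δQ = 0.229 × 391 = 89.4.

89.4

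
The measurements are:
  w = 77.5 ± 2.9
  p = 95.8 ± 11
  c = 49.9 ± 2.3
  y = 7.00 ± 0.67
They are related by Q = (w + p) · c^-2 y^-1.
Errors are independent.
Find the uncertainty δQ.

Let u = w + p = 173. δu = √(δw² + δp²) = √(8.41 + 121) = 11.4, so δu/u = 0.0656.
Q is then a monomial in u, c, y:
δQ/Q = √((δu/u)² + (-2·δc/c)² + (-1·δy/y)²) = √(0.00431 + 0.00850 + 0.00916) = 0.148
Q = 0.00994, so δQ = 0.148 × 0.00994 = 0.00147.

0.00147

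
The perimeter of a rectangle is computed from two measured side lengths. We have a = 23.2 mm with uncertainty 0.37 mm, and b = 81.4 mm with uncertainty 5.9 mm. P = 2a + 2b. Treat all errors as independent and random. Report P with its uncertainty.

209 ± 11.8 mm

Sums and differences: (δP)² = Σ (cᵢ δxᵢ)².
  (2·δa)² = 0.548;  (2·δb)² = 139
δP = √(140) = 11.8 mm
P = 209 mm.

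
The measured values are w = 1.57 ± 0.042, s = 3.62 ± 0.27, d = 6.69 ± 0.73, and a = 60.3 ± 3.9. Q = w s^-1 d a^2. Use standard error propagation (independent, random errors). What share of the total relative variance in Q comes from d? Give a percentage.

(δQ/Q)² = (1·δw/w)² + (-1·δs/s)² + (1·δd/d)² + (2·δa/a)²
  w term: (1×0.0268)² = 0.000716
  s term: (-1×0.0746)² = 0.00556
  d term: (1×0.109)² = 0.0119
  a term: (2×0.0647)² = 0.0167
Total = 0.0349. Share from d = 0.0119/0.0349 = 0.341.

34.1%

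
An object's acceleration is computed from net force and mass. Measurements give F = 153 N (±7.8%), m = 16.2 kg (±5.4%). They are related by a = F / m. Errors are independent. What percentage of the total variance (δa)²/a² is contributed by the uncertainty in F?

67.6%

(δa/a)² = (1·δF/F)² + (-1·δm/m)²
  F term: (1×0.0780)² = 0.00608
  m term: (-1×0.0540)² = 0.00292
Total = 0.00900. Share from F = 0.00608/0.00900 = 0.676.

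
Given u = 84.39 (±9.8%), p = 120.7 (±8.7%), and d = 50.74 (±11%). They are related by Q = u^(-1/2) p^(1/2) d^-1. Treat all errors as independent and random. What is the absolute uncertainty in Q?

0.00302

For a monomial Q ∝ u^(-1/2), p^(1/2), d^-1, fractional errors add in quadrature:
  (−½·δu/u)² = (-0.5×0.0980)² = 0.00240;  (½·δp/p)² = (0.5×0.0870)² = 0.00189;  (-1·δd/d)² = (-1×0.110)² = 0.0121
δQ/Q = √(0.0164) = 0.128
Q = 0.02357, so δQ = 0.128 × 0.02357 = 0.00302.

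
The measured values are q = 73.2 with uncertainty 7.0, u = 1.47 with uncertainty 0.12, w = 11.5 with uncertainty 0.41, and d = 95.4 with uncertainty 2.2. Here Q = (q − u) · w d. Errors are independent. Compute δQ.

Let h = q − u = 71.7. δh = √(δq² + δu²) = √(49.0 + 0.0144) = 7.00, so δh/h = 0.0976.
Q is then a monomial in h, w, d:
δQ/Q = √((δh/h)² + (1·δw/w)² + (1·δd/d)²) = √(0.00953 + 0.00127 + 0.000532) = 0.106
Q = 78700, so δQ = 0.106 × 78700 = 8380.

8380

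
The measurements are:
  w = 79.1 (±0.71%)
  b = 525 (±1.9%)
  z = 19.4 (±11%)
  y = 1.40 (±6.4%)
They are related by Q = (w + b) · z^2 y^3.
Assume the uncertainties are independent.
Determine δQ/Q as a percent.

29.2%

Let u = w + b = 604. δu = √(δw² + δb²) = √(0.315 + 99.5) = 9.99, so δu/u = 0.0165.
Q is then a monomial in u, z, y:
δQ/Q = √((δu/u)² + (2·δz/z)² + (3·δy/y)²) = √(0.000274 + 0.0484 + 0.0369) = 0.292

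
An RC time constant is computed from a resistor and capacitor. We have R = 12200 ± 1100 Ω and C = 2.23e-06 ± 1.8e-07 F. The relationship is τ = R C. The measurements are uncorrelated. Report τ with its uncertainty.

Products/powers → add relative errors in quadrature, weighted by exponent:
  (1·δR/R)² = (1×0.0902)² = 0.00813;  (1·δC/C)² = (1×0.0807)² = 0.00652
δτ/τ = √(0.0146) = 0.121
τ = 0.0272 s, so δτ = 0.121 × 0.0272 = 0.00329 s.

0.0272 ± 0.00329 s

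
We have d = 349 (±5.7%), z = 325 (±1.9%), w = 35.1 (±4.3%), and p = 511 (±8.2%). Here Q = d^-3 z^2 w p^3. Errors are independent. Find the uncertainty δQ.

Relative error in a monomial: (δQ/Q)² = Σ (nᵢ · δxᵢ/xᵢ)².
  (-3·δd/d)² = (-3×0.0570)² = 0.0292;  (2·δz/z)² = (2×0.0190)² = 0.00144;  (1·δw/w)² = (1×0.0430)² = 0.00185;  (3·δp/p)² = (3×0.0820)² = 0.0605
δQ/Q = √(0.0930) = 0.305
Q = 1.16e+07, so δQ = 0.305 × 1.16e+07 = 3.55e+06.

3.55e+06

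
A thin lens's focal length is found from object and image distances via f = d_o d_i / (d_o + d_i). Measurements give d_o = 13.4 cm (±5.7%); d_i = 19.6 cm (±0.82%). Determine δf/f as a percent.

3.40%

∂f/∂d_o = (d_i/(d_o+d_i))² = 0.353;  ∂f/∂d_i = (d_o/(d_o+d_i))² = 0.165
δf = √((∂f/∂d_o · δd_o)² + (∂f/∂d_i · δd_i)²) = √(0.0726 + 0.000702) = 0.271 cm
f = 7.96 cm, so δf/f = 0.271/7.96 = 0.0340.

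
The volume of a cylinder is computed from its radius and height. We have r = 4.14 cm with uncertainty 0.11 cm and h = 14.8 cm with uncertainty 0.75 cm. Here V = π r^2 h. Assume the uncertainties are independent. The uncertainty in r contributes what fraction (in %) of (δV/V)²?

52.4%

(δV/V)² = (2·δr/r)² + (1·δh/h)²
  r term: (2×0.0266)² = 0.00282
  h term: (1×0.0507)² = 0.00257
Total = 0.00539. Share from r = 0.00282/0.00539 = 0.524.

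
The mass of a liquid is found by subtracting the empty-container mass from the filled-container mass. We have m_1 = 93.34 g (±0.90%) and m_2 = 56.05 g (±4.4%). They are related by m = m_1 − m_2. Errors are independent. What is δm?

For a sum/difference, combine absolute errors in quadrature:
  (δm_1)² = 0.706;  (δm_2)² = 6.08
δm = √(6.79) = 2.61 g

2.61 g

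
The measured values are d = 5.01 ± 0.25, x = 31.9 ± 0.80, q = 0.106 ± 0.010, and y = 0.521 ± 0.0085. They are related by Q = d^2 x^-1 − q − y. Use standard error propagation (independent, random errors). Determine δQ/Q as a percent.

Let p = d^2·x^-1 = 0.787. δp/p = √((2·δd/d)² + (-1·δx/x)²) = √(0.00996 + 0.000629) = 0.103, so δp = 0.0810.
Q = p − q − y: δQ = √(δp² + δq² + δy²) = √(0.00656 + 0.000100 + 7.23e-05) = 0.0820
Q = 0.160, so δQ/Q = 0.0820/0.160 = 0.513.

51.3%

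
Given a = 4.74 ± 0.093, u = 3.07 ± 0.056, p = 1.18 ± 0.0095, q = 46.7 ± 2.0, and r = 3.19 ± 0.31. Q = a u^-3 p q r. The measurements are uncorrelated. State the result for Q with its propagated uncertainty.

28.8 ± 3.49

Since Q is a product/quotient, work with relative uncertainties:
  (1·δa/a)² = (1×0.0196)² = 0.000385;  (-3·δu/u)² = (-3×0.0182)² = 0.00299;  (1·δp/p)² = (1×0.00805)² = 6.48e-05;  (1·δq/q)² = (1×0.0428)² = 0.00183;  (1·δr/r)² = (1×0.0972)² = 0.00944
δQ/Q = √(0.0147) = 0.121
Q = 28.8, so δQ = 0.121 × 28.8 = 3.49.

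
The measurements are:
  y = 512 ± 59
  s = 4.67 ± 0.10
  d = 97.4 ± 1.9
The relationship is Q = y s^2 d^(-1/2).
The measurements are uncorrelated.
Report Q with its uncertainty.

Each factor contributes (exponent × relative error)² to (δQ/Q)²:
  (1·δy/y)² = (1×0.115)² = 0.0133;  (2·δs/s)² = (2×0.0214)² = 0.00183;  (−½·δd/d)² = (-0.5×0.0195)² = 9.51e-05
δQ/Q = √(0.0152) = 0.123
Q = 1130, so δQ = 0.123 × 1130 = 140.

1130 ± 140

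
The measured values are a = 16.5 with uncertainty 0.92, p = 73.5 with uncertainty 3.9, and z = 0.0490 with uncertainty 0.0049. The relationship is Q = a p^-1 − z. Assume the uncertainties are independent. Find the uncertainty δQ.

0.0180

Let w = a·p^-1 = 0.224. δw/w = √((1·δa/a)² + (-1·δp/p)²) = √(0.00311 + 0.00282) = 0.0770, so δw = 0.0173.
Q = w − z: δQ = √(δw² + δz²) = √(0.000299 + 2.4e-05) = 0.0180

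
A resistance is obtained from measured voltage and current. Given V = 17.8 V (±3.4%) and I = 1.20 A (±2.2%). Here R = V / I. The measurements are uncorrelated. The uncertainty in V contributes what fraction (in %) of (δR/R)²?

70.5%

(δR/R)² = (1·δV/V)² + (-1·δI/I)²
  V term: (1×0.0340)² = 0.00116
  I term: (-1×0.0220)² = 0.000484
Total = 0.00164. Share from V = 0.00116/0.00164 = 0.705.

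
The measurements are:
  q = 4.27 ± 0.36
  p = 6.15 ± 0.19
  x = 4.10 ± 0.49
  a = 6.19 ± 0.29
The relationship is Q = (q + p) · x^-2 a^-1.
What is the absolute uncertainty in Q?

Let u = q + p = 10.4. δu = √(δq² + δp²) = √(0.130 + 0.0361) = 0.407, so δu/u = 0.0391.
Q is then a monomial in u, x, a:
δQ/Q = √((δu/u)² + (-2·δx/x)² + (-1·δa/a)²) = √(0.00153 + 0.0571 + 0.00219) = 0.247
Q = 0.100, so δQ = 0.247 × 0.100 = 0.0247.

0.0247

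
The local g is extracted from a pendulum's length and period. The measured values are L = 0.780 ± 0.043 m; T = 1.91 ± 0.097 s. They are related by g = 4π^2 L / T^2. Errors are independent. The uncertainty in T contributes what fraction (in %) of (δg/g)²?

(δg/g)² = (1·δL/L)² + (-2·δT/T)²
  L term: (1×0.0551)² = 0.00304
  T term: (-2×0.0508)² = 0.0103
Total = 0.0134. Share from T = 0.0103/0.0134 = 0.772.

77.2%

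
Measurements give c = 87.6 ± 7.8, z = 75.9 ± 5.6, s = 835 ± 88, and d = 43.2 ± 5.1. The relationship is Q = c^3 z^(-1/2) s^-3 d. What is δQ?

Since Q is a product/quotient, work with relative uncertainties:
  (3·δc/c)² = (3×0.0890)² = 0.0714;  (−½·δz/z)² = (-0.5×0.0738)² = 0.00136;  (-3·δs/s)² = (-3×0.105)² = 0.1000;  (1·δd/d)² = (1×0.118)² = 0.0139
δQ/Q = √(0.187) = 0.432
Q = 0.00573, so δQ = 0.432 × 0.00573 = 0.00247.

0.00247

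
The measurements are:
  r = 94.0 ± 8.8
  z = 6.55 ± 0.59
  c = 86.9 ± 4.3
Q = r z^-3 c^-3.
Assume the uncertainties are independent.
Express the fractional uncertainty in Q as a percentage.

32.2%

Products/powers → add relative errors in quadrature, weighted by exponent:
  (1·δr/r)² = (1×0.0936)² = 0.00876;  (-3·δz/z)² = (-3×0.0901)² = 0.0730;  (-3·δc/c)² = (-3×0.0495)² = 0.0220
δQ/Q = √(0.104) = 0.322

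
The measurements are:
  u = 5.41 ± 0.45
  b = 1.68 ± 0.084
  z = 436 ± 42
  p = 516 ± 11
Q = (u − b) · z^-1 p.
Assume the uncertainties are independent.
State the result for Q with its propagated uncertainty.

Let w = u − b = 3.73. δw = √(δu² + δb²) = √(0.203 + 0.00706) = 0.458, so δw/w = 0.123.
Q is then a monomial in w, z, p:
δQ/Q = √((δw/w)² + (-1·δz/z)² + (1·δp/p)²) = √(0.0151 + 0.00928 + 0.000454) = 0.157
Q = 4.41, so δQ = 0.157 × 4.41 = 0.695.

4.41 ± 0.695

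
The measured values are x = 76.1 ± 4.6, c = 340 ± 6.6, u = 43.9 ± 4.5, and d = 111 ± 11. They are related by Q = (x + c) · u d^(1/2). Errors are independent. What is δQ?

22200

Let w = x + c = 416. δw = √(δx² + δc²) = √(21.2 + 43.6) = 8.04, so δw/w = 0.0193.
Q is then a monomial in w, u, d:
δQ/Q = √((δw/w)² + (1·δu/u)² + (½·δd/d)²) = √(0.000374 + 0.0105 + 0.00246) = 0.115
Q = 1.92e+05, so δQ = 0.115 × 1.92e+05 = 22200.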